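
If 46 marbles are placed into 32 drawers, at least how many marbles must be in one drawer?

By the pigeonhole principle: ceiling(46/32).

Final answer: 2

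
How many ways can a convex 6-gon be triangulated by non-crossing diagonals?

The structures are counted by the Catalan number C_n. Here n = 6 - 2 = 4.
C_n = (2n)!/(n!(n+1)!), so C_{4} = 8!/(4! x 5!) = C(8,4)/5 = 70/5.

Final answer: C_{4} = 14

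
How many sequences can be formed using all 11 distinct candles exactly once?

The number of ways to arrange 11 distinct objects is 11!.

Final answer: 11! = 39916800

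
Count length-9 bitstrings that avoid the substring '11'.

A valid string ends in 0 (append to any length-(n-1) valid string) or in 01 (append to any length-(n-2) valid string), so a(n) = a(n-1) + a(n-2) with a(1)=2, a(2)=3.
Building up term by term: a(1)=2, a(2)=3, a(3)=5, a(4)=8, a(5)=13, a(6)=21, a(7)=34, a(8)=55, a(9)=89.

Final answer: 89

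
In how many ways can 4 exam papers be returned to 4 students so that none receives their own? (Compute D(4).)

D(n) = (n-1)(D(n-1) + D(n-2)), D(0)=1, D(1)=0.
D(2) = 1 x (0 + 1) = 1
D(3) = 2 x (1 + 0) = 2
D(4) = 3 x (D(3) + D(2)) = 3 x (2 + 1)

Final answer: D(4) = 9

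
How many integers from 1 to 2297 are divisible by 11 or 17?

Multiples of 11: 208. Multiples of 17: 135. Of both (lcm=187): 12.
By inclusion-exclusion: 208 + 135 - 12.

Final answer: 331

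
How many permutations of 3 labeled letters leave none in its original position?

Use the recurrence D(n) = (n-1)(D(n-1) + D(n-2)) with D(0)=1, D(1)=0.
D(2) = 1 x (0 + 1) = 1
D(3) = 2 x (D(2) + D(1)) = 2 x (1 + 0)

Final answer: D(3) = 2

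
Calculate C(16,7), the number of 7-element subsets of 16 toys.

C(16,7) = 16!/(7! x 9!).

Final answer: \binom{16}{7} = 11440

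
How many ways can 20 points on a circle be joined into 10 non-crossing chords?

This is counted by the nth Catalan number C_n. Here n = 20/2 = 10.
C_n = C(2n,n)/(n+1), so C_{10} = C(20,10)/11 = 184756/11.

Final answer: C_{10} = 16796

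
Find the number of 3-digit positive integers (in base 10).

The leading digit cannot be 0 (9 options); the other 2 digits can be anything (10 options each).
Total: 9 x 10^2.

Final answer: 900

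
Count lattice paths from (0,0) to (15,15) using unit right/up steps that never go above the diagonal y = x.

Total monotonic paths to (15,15): C(30,15) = 155117520.
Reflecting each bad path at its first crossing gives a bijection with paths to (14,16): C(30,16) = 145422675.
Valid Dyck paths: 155117520 - 145422675.
(These counts are the Catalan numbers.)

Final answer: C_{15} = 9694845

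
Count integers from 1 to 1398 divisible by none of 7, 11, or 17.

|div by 7|=199, |div by 11|=127, |div by 17|=82.
|div by 7&11|=18, |div by 7&17|=11, |div by 11&17|=7, |div by all|=1.
By inclusion-exclusion, divisible by at least one: 199+127+82-18-11-7+1 = 373.
Not divisible by any: 1398 - 373.

Final answer: 1025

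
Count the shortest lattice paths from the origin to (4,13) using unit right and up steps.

Each path has 4 right steps and 13 up steps in some order (17 steps total).
Choose which 13 of the 17 steps are up: C(17,13).

Final answer: C(17,13) = 2380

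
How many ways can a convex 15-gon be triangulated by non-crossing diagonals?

This is counted by the nth Catalan number C_n. Here n = 15 - 2 = 13.
C_n = C(2n,n) - C(2n,n+1), so C_{13} = C(26,13) - C(26,14) = 10400600 - 9657700.

Final answer: C_{13} = 742900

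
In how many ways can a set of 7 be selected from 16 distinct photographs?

C(16,7) = 16!/(7! x (16-7)!).

Final answer: C(16,7) = 11440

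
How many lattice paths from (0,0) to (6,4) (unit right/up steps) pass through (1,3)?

Paths (0,0)->(1,3): C(4,3) = 4.
Paths (1,3)->(6,4): C(6,1) = 6.
By multiplication principle: 4 x 6.

Final answer: 24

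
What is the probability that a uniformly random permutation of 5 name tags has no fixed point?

Use the recurrence D(n) = (n-1)(D(n-1) + D(n-2)) with D(0)=1, D(1)=0.
Building up: D(2)=1, D(3)=2, D(4)=9, D(5)=44.
Total arrangements: 5! = 120.
Probability = D(5)/5! = 11/30.

Final answer: D(5)/5! = 44/120 = 0.366667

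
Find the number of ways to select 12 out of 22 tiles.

C(22,12) = 22!/(12! x 10!).

Final answer: \binom{22}{12} = 646646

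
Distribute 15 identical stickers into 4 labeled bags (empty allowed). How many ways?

Stars and bars: C(n+k-1, k-1) = C(18,3).

Final answer: C(18,3) = 816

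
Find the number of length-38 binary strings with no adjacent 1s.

A valid string ends in 0 (append to any length-(n-1) valid string) or in 01 (append to any length-(n-2) valid string), so a(n) = a(n-1) + a(n-2) with a(1)=2, a(2)=3.
Building up term by term: a(1)=2, a(2)=3, a(3)=5, a(4)=8, a(5)=13, a(6)=21, a(7)=34, a(8)=55, a(9)=89, a(10)=144, a(11)=233, a(12)=377, a(13)=610, a(14)=987, a(15)=1597, a(16)=2584, a(17)=4181, a(18)=6765, a(19)=10946, a(20)=17711, a(21)=28657, a(22)=46368, a(23)=75025, a(24)=121393, a(25)=196418, a(26)=317811, a(27)=514229, a(28)=832040, a(29)=1346269, a(30)=2178309, a(31)=3524578, a(32)=5702887, a(33)=9227465, a(34)=14930352, a(35)=24157817, a(36)=39088169, a(37)=63245986, a(38)=102334155.

Final answer: 102334155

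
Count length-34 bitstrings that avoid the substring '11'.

Classify by the final bit: ...0 gives a(n-1) strings, ...01 gives a(n-2) strings. Thus a(n) = a(n-1) + a(n-2) with a(1)=2, a(2)=3.
Computing successive values: a(1)=2, a(2)=3, a(3)=5, a(4)=8, a(5)=13, a(6)=21, a(7)=34, a(8)=55, a(9)=89, a(10)=144, a(11)=233, a(12)=377, a(13)=610, a(14)=987, a(15)=1597, a(16)=2584, a(17)=4181, a(18)=6765, a(19)=10946, a(20)=17711, a(21)=28657, a(22)=46368, a(23)=75025, a(24)=121393, a(25)=196418, a(26)=317811, a(27)=514229, a(28)=832040, a(29)=1346269, a(30)=2178309, a(31)=3524578, a(32)=5702887, a(33)=9227465, a(34)=14930352.

Final answer: 14930352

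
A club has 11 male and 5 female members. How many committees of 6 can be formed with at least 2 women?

Sum over valid woman counts:
C(5,2)C(11,4) = 3300
C(5,3)C(11,3) = 1650
C(5,4)C(11,2) = 275
C(5,5)C(11,1) = 11
Total: 3300 + 1650 + 275 + 11.

Final answer: 5236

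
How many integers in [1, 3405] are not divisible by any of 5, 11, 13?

|div by 5|=681, |div by 11|=309, |div by 13|=261.
|div by 5&11|=61, |div by 5&13|=52, |div by 11&13|=23, |div by all|=4.
By inclusion-exclusion, divisible by at least one: 681+309+261-61-52-23+4 = 1119.
Not divisible by any: 3405 - 1119.

Final answer: 2286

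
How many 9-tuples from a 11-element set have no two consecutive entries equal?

Let g(n) count such strings. g(1) = 11, and each valid string of length n-1 extends in 10 ways (any symbol but the last), so g(n) = 10 g(n-1).
Total: g(9) = 11 x 10^8.

Final answer: 11 x 10^{8} = 1100000000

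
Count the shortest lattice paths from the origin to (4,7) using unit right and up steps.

Each path has 4 right steps and 7 up steps in some order (11 steps total).
Choose which 7 of the 11 steps are up: C(11,7).

Final answer: C(11,7) = 330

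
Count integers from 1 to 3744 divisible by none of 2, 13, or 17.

|div by 2|=1872, |div by 13|=288, |div by 17|=220.
|div by 2&13|=144, |div by 2&17|=110, |div by 13&17|=16, |div by all|=8.
By inclusion-exclusion, divisible by at least one: 1872+288+220-144-110-16+8 = 2118.
Not divisible by any: 3744 - 2118.

Final answer: 1626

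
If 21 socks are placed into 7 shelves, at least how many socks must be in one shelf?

By the pigeonhole principle: ceiling(21/7).

Final answer: 3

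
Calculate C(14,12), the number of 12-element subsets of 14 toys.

C(14,12) = 14!/(12! x 2!).

Final answer: \binom{14}{12} = 91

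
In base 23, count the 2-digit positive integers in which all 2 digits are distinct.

First digit: 22 (nonzero). Second: 22 (not first). Third: 21, etc.
Total: 22 x 22.

Final answer: 484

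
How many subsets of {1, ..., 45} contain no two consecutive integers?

Condition on whether n belongs to the subset: if not, any valid subset of {1, ..., n-1} works (a(n-1)); if so, n-1 is excluded and the rest is a valid subset of {1, ..., n-2} (a(n-2)). Hence a(n) = a(n-1) + a(n-2), a(1)=2, a(2)=3.
Computing successive values: a(1)=2, a(2)=3, a(3)=5, a(4)=8, a(5)=13, a(6)=21, a(7)=34, a(8)=55, a(9)=89, a(10)=144, a(11)=233, a(12)=377, a(13)=610, a(14)=987, a(15)=1597, a(16)=2584, a(17)=4181, a(18)=6765, a(19)=10946, a(20)=17711, a(21)=28657, a(22)=46368, a(23)=75025, a(24)=121393, a(25)=196418, a(26)=317811, a(27)=514229, a(28)=832040, a(29)=1346269, a(30)=2178309, a(31)=3524578, a(32)=5702887, a(33)=9227465, a(34)=14930352, a(35)=24157817, a(36)=39088169, a(37)=63245986, a(38)=102334155, a(39)=165580141, a(40)=267914296, a(41)=433494437, a(42)=701408733, a(43)=1134903170, a(44)=1836311903, a(45)=2971215073.

Final answer: 2971215073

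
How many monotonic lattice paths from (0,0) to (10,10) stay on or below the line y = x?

Total monotonic paths to (10,10): C(20,10) = 184756.
By the reflection principle, paths that go above the diagonal number C(20,11) = 167960.
Valid Dyck paths: 184756 - 167960.
(Check: C(20,10) - C(20,11) = C(20,10)/11, the Catalan number C_{10}.)

Final answer: C_{10} = 16796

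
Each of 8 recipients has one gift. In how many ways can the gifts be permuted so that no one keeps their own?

Derangements satisfy D(n) = (n-1)(D(n-1) + D(n-2)), starting from D(0)=1, D(1)=0.
D(2) = 1 x (0 + 1) = 1
D(3) = 2 x (1 + 0) = 2
D(4) = 3 x (2 + 1) = 9
D(5) = 4 x (9 + 2) = 44
D(6) = 5 x (44 + 9) = 265
D(7) = 6 x (265 + 44) = 1854
D(8) = 7 x (D(7) + D(6)) = 7 x (1854 + 265)

Final answer: D(8) = 14833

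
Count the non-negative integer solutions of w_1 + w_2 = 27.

Stars and bars with 27 stars and 1 bars:
C(27+2-1, 2-1) = C(28,1).

Final answer: C(28,1) = 28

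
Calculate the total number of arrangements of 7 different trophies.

The number of ways to arrange 7 distinct objects is 7!.

Final answer: 7! = 5040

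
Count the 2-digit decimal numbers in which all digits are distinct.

First digit: 9 (not 0). Second: 9 (not first). Third: 8, etc.
Total: 9 x 9.

Final answer: 81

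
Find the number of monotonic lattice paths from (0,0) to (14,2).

Each path has 14 right steps and 2 up steps in some order (16 steps total).
Choose which 2 of the 16 steps are up: C(16,2).

Final answer: C(16,2) = 120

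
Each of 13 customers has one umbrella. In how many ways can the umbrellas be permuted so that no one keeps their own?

Use the recurrence D(n) = (n-1)(D(n-1) + D(n-2)) with D(0)=1, D(1)=0.
D(2) = 1 x (0 + 1) = 1
D(3) = 2 x (1 + 0) = 2
D(4) = 3 x (2 + 1) = 9
D(5) = 4 x (9 + 2) = 44
D(6) = 5 x (44 + 9) = 265
D(7) = 6 x (265 + 44) = 1854
D(8) = 7 x (1854 + 265) = 14833
D(9) = 8 x (14833 + 1854) = 133496
D(10) = 9 x (133496 + 14833) = 1334961
D(11) = 10 x (1334961 + 133496) = 14684570
D(12) = 11 x (14684570 + 1334961) = 176214841
D(13) = 12 x (D(12) + D(11)) = 12 x (176214841 + 14684570)

Final answer: D(13) = 2290792932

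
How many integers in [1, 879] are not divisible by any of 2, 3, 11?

|div by 2|=439, |div by 3|=293, |div by 11|=79.
|div by 2&3|=146, |div by 2&11|=39, |div by 3&11|=26, |div by all|=13.
By inclusion-exclusion, divisible by at least one: 439+293+79-146-39-26+13 = 613.
Not divisible by any: 879 - 613.

Final answer: 266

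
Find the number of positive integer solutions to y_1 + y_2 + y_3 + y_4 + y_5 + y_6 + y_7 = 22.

Substitute y'_i = y_i - 1 (so y'_i >= 0). Then sum y'_i = 22 - 7 = 15.
Stars and bars: C(15+7-1, 7-1) = C(21,6).

Final answer: C(21,6) = 54264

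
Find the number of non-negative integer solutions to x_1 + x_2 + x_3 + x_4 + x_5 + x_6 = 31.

Stars and bars with 31 stars and 5 bars:
C(31+6-1, 6-1) = C(36,5).

Final answer: C(36,5) = 376992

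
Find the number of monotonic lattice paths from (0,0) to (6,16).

Each path has 6 right steps and 16 up steps in some order (22 steps total).
Choose which 16 of the 22 steps are up: C(22,16).

Final answer: C(22,16) = 74613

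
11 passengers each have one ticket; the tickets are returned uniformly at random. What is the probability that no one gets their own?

Use the recurrence D(n) = (n-1)(D(n-1) + D(n-2)) with D(0)=1, D(1)=0.
Building up: D(2)=1, D(3)=2, D(4)=9, D(5)=44, D(6)=265, D(7)=1854, D(8)=14833, D(9)=133496, D(10)=1334961, D(11)=14684570.
Total arrangements: 11! = 39916800.
Probability = D(11)/11! = 1468457/3991680.

Final answer: D(11)/11! = 14684570/39916800 = 0.367879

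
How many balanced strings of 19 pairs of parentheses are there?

The structures are counted by the Catalan number C_n. Here n = 19 (pairs).
Using C_0 = 1 and C_(k+1) = C_k x 2(2k+1)/(k+2), build up term by term: C_1=1, C_2=2, C_3=5, C_4=14, C_5=42, C_6=132, C_7=429, C_8=1430, C_9=4862, C_10=16796, C_11=58786, C_12=208012, C_13=742900, C_14=2674440, C_15=9694845, C_16=35357670, C_17=129644790, C_18=477638700, C_19=1767263190.

Final answer: C_{19} = 1767263190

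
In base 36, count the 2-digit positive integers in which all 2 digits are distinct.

First digit: 35 (nonzero). Second: 35 (not first). Third: 34, etc.
Total: 35 x 35.

Final answer: 1225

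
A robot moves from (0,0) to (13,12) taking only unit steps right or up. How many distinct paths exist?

Each path has 13 right steps and 12 up steps in some order (25 steps total).
Choose which 12 of the 25 steps are up: C(25,12).

Final answer: C(25,12) = 5200300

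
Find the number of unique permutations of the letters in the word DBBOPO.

Letters (B:2, D:1, O:2, P:1). Total letters: 6.
Permutations = 6!/(2! x 2!).

Final answer: 180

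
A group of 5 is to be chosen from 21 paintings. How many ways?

C(21,5) = 21!/(5! x (21-5)!).

Final answer: C(21,5) = 20349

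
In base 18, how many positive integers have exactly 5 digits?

These are the integers in [18^4, 18^5), so the count is 18^5 - 18^4 = 17 x 18^4.

Final answer: 1784592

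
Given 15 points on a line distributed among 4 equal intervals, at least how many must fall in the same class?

By pigeonhole with 15 objects and 4 categories: ceiling(15/4).

Final answer: 4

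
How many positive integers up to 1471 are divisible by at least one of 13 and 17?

Multiples of 13: 113. Multiples of 17: 86. Of both (lcm=221): 6.
By inclusion-exclusion: 113 + 86 - 6.

Final answer: 193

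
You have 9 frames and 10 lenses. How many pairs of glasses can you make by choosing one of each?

By the multiplication principle: 9 x 10.

Final answer: 90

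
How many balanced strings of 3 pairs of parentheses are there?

The structures are counted by the Catalan number C_n. Here n = 3 (pairs).
C_n = C(2n,n)/(n+1), so C_{3} = C(6,3)/4 = 20/4.

Final answer: C_{3} = 5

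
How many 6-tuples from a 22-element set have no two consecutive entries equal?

First character: 22 choices. Each subsequent: 21 choices (must differ from the previous one).
Total: 22 x 21^5.

Final answer: 22 x 21^{5} = 89850222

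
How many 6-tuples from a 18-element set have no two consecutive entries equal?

First character: 18 choices. Each subsequent: 17 choices (must differ from the previous one).
Total: 18 x 17^5.

Final answer: 18 x 17^{5} = 25557426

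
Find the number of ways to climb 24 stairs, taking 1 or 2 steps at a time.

Condition on the final move: it is a 1-step (f(n-1) ways to get there) or a 2-step (f(n-2) ways), so f(n) = f(n-1) + f(n-2), with f(1)=1, f(2)=2.
Computing successive values: f(1)=1, f(2)=2, f(3)=3, f(4)=5, f(5)=8, f(6)=13, f(7)=21, f(8)=34, f(9)=55, f(10)=89, f(11)=144, f(12)=233, f(13)=377, f(14)=610, f(15)=987, f(16)=1597, f(17)=2584, f(18)=4181, f(19)=6765, f(20)=10946, f(21)=17711, f(22)=28657, f(23)=46368, f(24)=75025.

Final answer: 75025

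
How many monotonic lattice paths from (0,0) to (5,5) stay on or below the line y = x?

Total monotonic paths to (5,5): C(10,5) = 252.
A path is bad iff it touches y = x + 1; reflecting its initial segment maps bad paths bijectively onto all paths to (4,6), of which there are C(10,6) = 210.
Valid Dyck paths: 252 - 210.
(This is the Catalan number C_{5}.)

Final answer: C_{5} = 42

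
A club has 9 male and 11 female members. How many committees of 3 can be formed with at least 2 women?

Sum over valid woman counts:
C(11,2)C(9,1) = 495
C(11,3)C(9,0) = 165
Total: 495 + 165.

Final answer: 660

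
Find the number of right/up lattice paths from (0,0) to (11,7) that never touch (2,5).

Total paths to (11,7): C(18,7) = 31824.
Paths through (2,5): C(7,5) x C(11,2) = 1155.
Avoiding (2,5): 31824 - 1155.

Final answer: 30669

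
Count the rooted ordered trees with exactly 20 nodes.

This is counted by the nth Catalan number C_n. Here n = 20 - 1 = 19.
Using C_0 = 1 and C_(k+1) = C_k x 2(2k+1)/(k+2), build up term by term: C_1=1, C_2=2, C_3=5, C_4=14, C_5=42, C_6=132, C_7=429, C_8=1430, C_9=4862, C_10=16796, C_11=58786, C_12=208012, C_13=742900, C_14=2674440, C_15=9694845, C_16=35357670, C_17=129644790, C_18=477638700, C_19=1767263190.

Final answer: C_{19} = 1767263190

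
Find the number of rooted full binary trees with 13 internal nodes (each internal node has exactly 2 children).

This is counted by the nth Catalan number C_n. Here n = 13.
C_n = C(2n,n)/(n+1), so C_{13} = C(26,13)/14 = 10400600/14.

Final answer: C_{13} = 742900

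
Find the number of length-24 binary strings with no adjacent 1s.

A valid string ends in 0 (append to any length-(n-1) valid string) or in 01 (append to any length-(n-2) valid string), so a(n) = a(n-1) + a(n-2) with a(1)=2, a(2)=3.
Building up term by term: a(1)=2, a(2)=3, a(3)=5, a(4)=8, a(5)=13, a(6)=21, a(7)=34, a(8)=55, a(9)=89, a(10)=144, a(11)=233, a(12)=377, a(13)=610, a(14)=987, a(15)=1597, a(16)=2584, a(17)=4181, a(18)=6765, a(19)=10946, a(20)=17711, a(21)=28657, a(22)=46368, a(23)=75025, a(24)=121393.

Final answer: 121393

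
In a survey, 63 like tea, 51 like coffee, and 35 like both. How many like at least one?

|A union B| = |A| + |B| - |A intersect B| = 63 + 51 - 35.

Final answer: 79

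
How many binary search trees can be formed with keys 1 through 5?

The structures are counted by the Catalan number C_n. Here n = 5.
C_n = C(2n,n)/(n+1), so C_{5} = C(10,5)/6 = 252/6.

Final answer: C_{5} = 42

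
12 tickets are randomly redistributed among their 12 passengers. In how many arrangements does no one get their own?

Use the recurrence D(n) = (n-1)(D(n-1) + D(n-2)) with D(0)=1, D(1)=0.
D(2) = 1 x (0 + 1) = 1
D(3) = 2 x (1 + 0) = 2
D(4) = 3 x (2 + 1) = 9
D(5) = 4 x (9 + 2) = 44
D(6) = 5 x (44 + 9) = 265
D(7) = 6 x (265 + 44) = 1854
D(8) = 7 x (1854 + 265) = 14833
D(9) = 8 x (14833 + 1854) = 133496
D(10) = 9 x (133496 + 14833) = 1334961
D(11) = 10 x (1334961 + 133496) = 14684570
D(12) = 11 x (D(11) + D(10)) = 11 x (14684570 + 1334961)

Final answer: D(12) = 176214841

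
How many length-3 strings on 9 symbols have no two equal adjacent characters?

Let g(n) count such strings. g(1) = 9, and each valid string of length n-1 extends in 8 ways (any symbol but the last), so g(n) = 8 g(n-1).
Total: g(3) = 9 x 8^2.

Final answer: 9 x 8^{2} = 576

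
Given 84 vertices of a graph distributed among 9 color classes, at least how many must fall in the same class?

By pigeonhole with 84 objects and 9 categories: ceiling(84/9).

Final answer: 10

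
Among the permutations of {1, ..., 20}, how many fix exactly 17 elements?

Choose which 17 elements are fixed: C(20,17) = 1140.
Derange the remaining 3 using D(j) = (j-1)(D(j-1) + D(j-2)), D(0)=1, D(1)=0: D(2)=1, D(3)=2.
Total: 1140 x 2.

Final answer: C(20,17) D(3) = 2280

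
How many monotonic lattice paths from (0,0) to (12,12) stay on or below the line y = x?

Total monotonic paths to (12,12): C(24,12) = 2704156.
By the reflection principle, paths that go above the diagonal number C(24,13) = 2496144.
Valid Dyck paths: 2704156 - 2496144.
(Check: C(24,12) - C(24,13) = C(24,12)/13, the Catalan number C_{12}.)

Final answer: C_{12} = 208012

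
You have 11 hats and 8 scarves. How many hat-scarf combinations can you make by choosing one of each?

By the multiplication principle: 11 x 8.

Final answer: 88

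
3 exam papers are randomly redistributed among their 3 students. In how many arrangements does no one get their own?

Derangements satisfy D(n) = (n-1)(D(n-1) + D(n-2)), starting from D(0)=1, D(1)=0.
D(2) = 1 x (0 + 1) = 1
D(3) = 2 x (D(2) + D(1)) = 2 x (1 + 0)

Final answer: D(3) = 2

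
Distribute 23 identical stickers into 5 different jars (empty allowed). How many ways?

Stars and bars: C(n+k-1, k-1) = C(27,4).

Final answer: C(27,4) = 17550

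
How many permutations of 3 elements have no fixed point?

Use the recurrence D(n) = (n-1)(D(n-1) + D(n-2)) with D(0)=1, D(1)=0.
D(2) = 1 x (0 + 1) = 1
D(3) = 2 x (D(2) + D(1)) = 2 x (1 + 0)

Final answer: D(3) = 2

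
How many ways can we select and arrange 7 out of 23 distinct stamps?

P(23,7) = 23!/(23-7)! = 23!/16!.

Final answer: P(23,7) = 1235591280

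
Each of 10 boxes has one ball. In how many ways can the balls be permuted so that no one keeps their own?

Derangements satisfy D(n) = (n-1)(D(n-1) + D(n-2)), starting from D(0)=1, D(1)=0.
D(2) = 1 x (0 + 1) = 1
D(3) = 2 x (1 + 0) = 2
D(4) = 3 x (2 + 1) = 9
D(5) = 4 x (9 + 2) = 44
D(6) = 5 x (44 + 9) = 265
D(7) = 6 x (265 + 44) = 1854
D(8) = 7 x (1854 + 265) = 14833
D(9) = 8 x (14833 + 1854) = 133496
D(10) = 9 x (D(9) + D(8)) = 9 x (133496 + 14833)

Final answer: D(10) = 1334961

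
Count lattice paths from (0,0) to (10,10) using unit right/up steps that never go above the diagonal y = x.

Total monotonic paths to (10,10): C(20,10) = 184756.
A path is bad iff it touches y = x + 1; reflecting its initial segment maps bad paths bijectively onto all paths to (9,11), of which there are C(20,11) = 167960.
Valid Dyck paths: 184756 - 167960.
(Equivalently, C_{10} = C(20,10)/11 = 184756/11.)

Final answer: C_{10} = 16796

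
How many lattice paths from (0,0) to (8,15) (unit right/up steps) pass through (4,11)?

Paths (0,0)->(4,11): C(15,11) = 1365.
Paths (4,11)->(8,15): C(8,4) = 70.
By multiplication principle: 1365 x 70.

Final answer: 95550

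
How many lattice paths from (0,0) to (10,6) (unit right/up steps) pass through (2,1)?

Paths (0,0)->(2,1): C(3,1) = 3.
Paths (2,1)->(10,6): C(13,5) = 1287.
By multiplication principle: 3 x 1287.

Final answer: 3861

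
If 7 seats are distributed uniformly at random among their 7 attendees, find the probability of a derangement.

D(n) = (n-1)(D(n-1) + D(n-2)), D(0)=1, D(1)=0.
Building up: D(2)=1, D(3)=2, D(4)=9, D(5)=44, D(6)=265, D(7)=1854.
Total arrangements: 7! = 5040.
Probability = D(7)/7! = 103/280.

Final answer: D(7)/7! = 1854/5040 = 0.367857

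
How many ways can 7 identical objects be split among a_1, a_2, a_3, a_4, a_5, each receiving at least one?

Substitute a'_i = a_i - 1 (so a'_i >= 0). Then sum a'_i = 7 - 5 = 2.
Stars and bars: C(2+5-1, 5-1) = C(6,4).

Final answer: C(6,4) = 15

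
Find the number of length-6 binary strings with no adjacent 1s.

Let a(n) count valid strings. If the last bit is 0 the prefix is any valid string of length n-1; if it is 1 the string must end in 01 with a valid prefix of length n-2. So a(n) = a(n-1) + a(n-2), a(1)=2, a(2)=3.
Iterating the recurrence: a(1)=2, a(2)=3, a(3)=5, a(4)=8, a(5)=13, a(6)=21.

Final answer: 21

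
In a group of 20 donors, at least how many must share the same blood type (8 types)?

There are 8 possible values for blood type (8 types). With 20 donors and 8 categories, by pigeonhole: ceiling(20/8).

Final answer: 3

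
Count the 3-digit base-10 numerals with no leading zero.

Leading digit: 9 options (nonzero). Other 2 digit(s): 10 options each.
Total: 9 x 10^2.

Final answer: 900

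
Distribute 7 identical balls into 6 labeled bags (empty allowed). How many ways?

Stars and bars: C(n+k-1, k-1) = C(12,5).

Final answer: C(12,5) = 792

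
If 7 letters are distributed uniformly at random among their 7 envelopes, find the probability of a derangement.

Derangements satisfy D(n) = (n-1)(D(n-1) + D(n-2)), starting from D(0)=1, D(1)=0.
Building up: D(2)=1, D(3)=2, D(4)=9, D(5)=44, D(6)=265, D(7)=1854.
Total arrangements: 7! = 5040.
Probability = D(7)/7! = 103/280.

Final answer: D(7)/7! = 1854/5040 = 0.367857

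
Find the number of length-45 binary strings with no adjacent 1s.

Let a(n) count valid strings. If the last bit is 0 the prefix is any valid string of length n-1; if it is 1 the string must end in 01 with a valid prefix of length n-2. So a(n) = a(n-1) + a(n-2), a(1)=2, a(2)=3.
Building up term by term: a(1)=2, a(2)=3, a(3)=5, a(4)=8, a(5)=13, a(6)=21, a(7)=34, a(8)=55, a(9)=89, a(10)=144, a(11)=233, a(12)=377, a(13)=610, a(14)=987, a(15)=1597, a(16)=2584, a(17)=4181, a(18)=6765, a(19)=10946, a(20)=17711, a(21)=28657, a(22)=46368, a(23)=75025, a(24)=121393, a(25)=196418, a(26)=317811, a(27)=514229, a(28)=832040, a(29)=1346269, a(30)=2178309, a(31)=3524578, a(32)=5702887, a(33)=9227465, a(34)=14930352, a(35)=24157817, a(36)=39088169, a(37)=63245986, a(38)=102334155, a(39)=165580141, a(40)=267914296, a(41)=433494437, a(42)=701408733, a(43)=1134903170, a(44)=1836311903, a(45)=2971215073.

Final answer: 2971215073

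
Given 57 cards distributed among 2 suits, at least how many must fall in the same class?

By pigeonhole with 57 objects and 2 categories: ceiling(57/2).

Final answer: 29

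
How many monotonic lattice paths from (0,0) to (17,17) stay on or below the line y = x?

Total monotonic paths to (17,17): C(34,17) = 2333606220.
Paths that cross above y=x (reflection bijection): C(34,18) = 2203961430.
Valid Dyck paths: 2333606220 - 2203961430.
(These counts are the Catalan numbers.)

Final answer: C_{17} = 129644790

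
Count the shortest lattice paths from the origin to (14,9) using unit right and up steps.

Each path has 14 right steps and 9 up steps in some order (23 steps total).
Choose which 9 of the 23 steps are up: C(23,9).

Final answer: C(23,9) = 817190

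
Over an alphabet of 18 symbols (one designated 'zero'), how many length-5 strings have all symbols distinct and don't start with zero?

The leading digit has 17 choices (anything but zero); the next has 17 (anything but the first), then 16, and so on, one fewer each time.
Total: 17 x 17 x 16 x 15 x 14.

Final answer: 971040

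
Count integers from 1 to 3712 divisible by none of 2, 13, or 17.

|div by 2|=1856, |div by 13|=285, |div by 17|=218.
|div by 2&13|=142, |div by 2&17|=109, |div by 13&17|=16, |div by all|=8.
By inclusion-exclusion, divisible by at least one: 1856+285+218-142-109-16+8 = 2100.
Not divisible by any: 3712 - 2100.

Final answer: 1612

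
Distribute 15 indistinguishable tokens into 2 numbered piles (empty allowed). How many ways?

Stars and bars: C(n+k-1, k-1) = C(16,1).

Final answer: C(16,1) = 16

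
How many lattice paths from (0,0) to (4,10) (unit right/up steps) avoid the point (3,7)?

Total paths to (4,10): C(14,10) = 1001.
Paths through (3,7): C(10,7) x C(4,3) = 480.
Avoiding (3,7): 1001 - 480.

Final answer: 521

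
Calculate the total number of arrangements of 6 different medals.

The number of ways to arrange 6 distinct objects is 6!.

Final answer: 6! = 720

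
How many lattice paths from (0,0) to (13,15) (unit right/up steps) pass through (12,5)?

Paths (0,0)->(12,5): C(17,5) = 6188.
Paths (12,5)->(13,15): C(11,10) = 11.
By multiplication principle: 6188 x 11.

Final answer: 68068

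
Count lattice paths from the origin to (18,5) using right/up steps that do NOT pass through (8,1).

Total paths to (18,5): C(23,5) = 33649.
Paths through (8,1): C(9,1) x C(14,4) = 9009.
Avoiding (8,1): 33649 - 9009.

Final answer: 24640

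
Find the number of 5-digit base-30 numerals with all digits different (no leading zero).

The leading digit has 29 choices (anything but zero); the next has 29 (anything but the first), then 28, and so on, one fewer each time.
Total: 29 x 29 x 28 x 27 x 26.

Final answer: 16530696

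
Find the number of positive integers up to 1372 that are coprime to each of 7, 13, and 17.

|div by 7|=196, |div by 13|=105, |div by 17|=80.
|div by 7&13|=15, |div by 7&17|=11, |div by 13&17|=6, |div by all|=0.
By inclusion-exclusion, divisible by at least one: 196+105+80-15-11-6+0 = 349.
Not divisible by any: 1372 - 349.

Final answer: 1023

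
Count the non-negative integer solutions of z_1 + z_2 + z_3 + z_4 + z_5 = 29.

Stars and bars with 29 stars and 4 bars:
C(29+5-1, 5-1) = C(33,4).

Final answer: C(33,4) = 40920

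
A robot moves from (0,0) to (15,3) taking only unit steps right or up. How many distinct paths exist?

Each path has 15 right steps and 3 up steps in some order (18 steps total).
Choose which 3 of the 18 steps are up: C(18,3).

Final answer: C(18,3) = 816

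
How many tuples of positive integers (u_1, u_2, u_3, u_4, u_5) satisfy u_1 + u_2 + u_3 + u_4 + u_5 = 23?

Substitute u'_i = u_i - 1 (so u'_i >= 0). Then sum u'_i = 23 - 5 = 18.
Stars and bars: C(18+5-1, 5-1) = C(22,4).

Final answer: C(22,4) = 7315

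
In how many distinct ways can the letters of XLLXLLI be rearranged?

Letters (I:1, L:4, X:2). Total letters: 7.
Permutations = 7!/(4! x 2!).

Final answer: 105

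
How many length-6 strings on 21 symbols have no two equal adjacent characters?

Let g(n) count such strings. g(1) = 21, and each valid string of length n-1 extends in 20 ways (any symbol but the last), so g(n) = 20 g(n-1).
Total: g(6) = 21 x 20^5.

Final answer: 21 x 20^{5} = 67200000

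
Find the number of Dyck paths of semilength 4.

Total monotonic paths to (4,4): C(8,4) = 70.
Reflecting each bad path at its first crossing gives a bijection with paths to (3,5): C(8,5) = 56.
Valid Dyck paths: 70 - 56.
(This is the Catalan number C_{4}.)

Final answer: C_{4} = 14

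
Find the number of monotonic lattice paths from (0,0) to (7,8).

Each path has 7 right steps and 8 up steps in some order (15 steps total).
Choose which 8 of the 15 steps are up: C(15,8).

Final answer: C(15,8) = 6435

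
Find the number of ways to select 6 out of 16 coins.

C(16,6) = 16!/(6! x 10!).

Final answer: \binom{16}{6} = 8008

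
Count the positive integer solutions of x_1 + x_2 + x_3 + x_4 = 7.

Substitute x'_i = x_i - 1 (so x'_i >= 0). Then sum x'_i = 7 - 4 = 3.
Stars and bars: C(3+4-1, 4-1) = C(6,3).

Final answer: C(6,3) = 20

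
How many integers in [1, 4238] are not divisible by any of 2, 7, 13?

|div by 2|=2119, |div by 7|=605, |div by 13|=326.
|div by 2&7|=302, |div by 2&13|=163, |div by 7&13|=46, |div by all|=23.
By inclusion-exclusion, divisible by at least one: 2119+605+326-302-163-46+23 = 2562.
Not divisible by any: 4238 - 2562.

Final answer: 1676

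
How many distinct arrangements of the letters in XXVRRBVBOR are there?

Letters (B:2, O:1, R:3, V:2, X:2). Total letters: 10.
Permutations = 10!/(3! x 2! x 2! x 2!).

Final answer: 75600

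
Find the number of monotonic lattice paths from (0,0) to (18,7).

Each path has 18 right steps and 7 up steps in some order (25 steps total).
Choose which 7 of the 25 steps are up: C(25,7).

Final answer: C(25,7) = 480700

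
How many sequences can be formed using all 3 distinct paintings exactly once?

The number of ways to arrange 3 distinct objects is 3!.

Final answer: 3! = 6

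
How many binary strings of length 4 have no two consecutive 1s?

A valid string ends in 0 (append to any length-(n-1) valid string) or in 01 (append to any length-(n-2) valid string), so a(n) = a(n-1) + a(n-2) with a(1)=2, a(2)=3.
Computing successive values: a(1)=2, a(2)=3, a(3)=5, a(4)=8.

Final answer: 8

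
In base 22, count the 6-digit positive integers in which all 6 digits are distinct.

The leading digit has 21 choices (anything but zero); the next has 21 (anything but the first), then 20, and so on, one fewer each time.
Total: 21 x 21 x 20 x 19 x 18 x 17.

Final answer: 51279480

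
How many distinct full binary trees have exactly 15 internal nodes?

The structures are counted by the Catalan number C_n. Here n = 15.
C_n = C(2n,n) - C(2n,n+1), so C_{15} = C(30,15) - C(30,16) = 155117520 - 145422675.

Final answer: C_{15} = 9694845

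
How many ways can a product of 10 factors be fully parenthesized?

This is a standard Catalan-number count: the answer is C_n. Here n = 10 - 1 = 9.
C_n = (2n)!/(n!(n+1)!), so C_{9} = 18!/(9! x 10!) = C(18,9)/10 = 48620/10.

Final answer: C_{9} = 4862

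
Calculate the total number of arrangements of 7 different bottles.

The number of ways to arrange 7 distinct objects is 7!.

Final answer: 7! = 5040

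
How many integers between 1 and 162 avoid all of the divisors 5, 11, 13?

|div by 5|=32, |div by 11|=14, |div by 13|=12.
|div by 5&11|=2, |div by 5&13|=2, |div by 11&13|=1, |div by all|=0.
By inclusion-exclusion, divisible by at least one: 32+14+12-2-2-1+0 = 53.
Not divisible by any: 162 - 53.

Final answer: 109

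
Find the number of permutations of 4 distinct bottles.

The number of ways to arrange 4 distinct objects is 4!.

Final answer: 4! = 24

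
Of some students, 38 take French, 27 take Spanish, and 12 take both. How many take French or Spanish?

|A union B| = |A| + |B| - |A intersect B| = 38 + 27 - 12.

Final answer: 53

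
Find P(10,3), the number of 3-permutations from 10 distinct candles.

P(10,3) = 10!/(10-3)! = 10!/7!.

Final answer: P(10,3) = 720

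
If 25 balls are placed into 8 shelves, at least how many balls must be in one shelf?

By the pigeonhole principle: ceiling(25/8).

Final answer: 4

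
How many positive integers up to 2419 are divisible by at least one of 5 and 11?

Multiples of 5: 483. Multiples of 11: 219. Of both (lcm=55): 43.
By inclusion-exclusion: 483 + 219 - 43.

Final answer: 659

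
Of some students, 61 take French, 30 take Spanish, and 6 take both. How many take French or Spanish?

|A union B| = |A| + |B| - |A intersect B| = 61 + 30 - 6.

Final answer: 85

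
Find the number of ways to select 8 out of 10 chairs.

C(10,8) = 10!/(8! x 2!).

Final answer: \binom{10}{8} = 45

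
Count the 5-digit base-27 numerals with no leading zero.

These are the integers in [27^4, 27^5), so the count is 27^5 - 27^4 = 26 x 27^4.

Final answer: 13817466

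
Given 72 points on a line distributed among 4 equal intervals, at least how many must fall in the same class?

By pigeonhole with 72 objects and 4 categories: ceiling(72/4).

Final answer: 18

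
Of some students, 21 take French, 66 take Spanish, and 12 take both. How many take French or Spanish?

|A union B| = |A| + |B| - |A intersect B| = 21 + 66 - 12.

Final answer: 75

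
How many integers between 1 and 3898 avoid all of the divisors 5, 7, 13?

|div by 5|=779, |div by 7|=556, |div by 13|=299.
|div by 5&7|=111, |div by 5&13|=59, |div by 7&13|=42, |div by all|=8.
By inclusion-exclusion, divisible by at least one: 779+556+299-111-59-42+8 = 1430.
Not divisible by any: 3898 - 1430.

Final answer: 2468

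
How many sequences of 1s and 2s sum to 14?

Condition on the final move: it is a 1-step (f(n-1) ways to get there) or a 2-step (f(n-2) ways), so f(n) = f(n-1) + f(n-2), with f(1)=1, f(2)=2.
Computing successive values: f(1)=1, f(2)=2, f(3)=3, f(4)=5, f(5)=8, f(6)=13, f(7)=21, f(8)=34, f(9)=55, f(10)=89, f(11)=144, f(12)=233, f(13)=377, f(14)=610.

Final answer: 610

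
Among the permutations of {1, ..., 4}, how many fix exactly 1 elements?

Choose which 1 elements are fixed: C(4,1) = 4.
Derange the remaining 3 using D(j) = (j-1)(D(j-1) + D(j-2)), D(0)=1, D(1)=0: D(2)=1, D(3)=2.
Total: 4 x 2.

Final answer: C(4,1) D(3) = 8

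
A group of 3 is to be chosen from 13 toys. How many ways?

C(13,3) = 13!/(3! x 10!).

Final answer: \binom{13}{3} = 286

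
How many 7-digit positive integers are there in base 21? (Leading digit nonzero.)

Leading digit: 20 options (nonzero). Other 6 digit(s): 21 options each.
Total: 20 x 21^6.

Final answer: 1715322420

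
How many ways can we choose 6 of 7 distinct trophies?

C(7,6) = 7!/(6! x (7-6)!).

Final answer: C(7,6) = 7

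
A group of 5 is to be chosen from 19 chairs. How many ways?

C(19,5) = 19!/(5! x 14!).

Final answer: \binom{19}{5} = 11628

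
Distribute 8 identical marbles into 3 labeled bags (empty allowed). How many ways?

Stars and bars: C(n+k-1, k-1) = C(10,2).

Final answer: C(10,2) = 45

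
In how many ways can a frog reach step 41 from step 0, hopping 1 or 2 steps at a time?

Let f(n) be the number of climbs. Removing the last move (1 or 2 steps) gives f(n) = f(n-1) + f(n-2); base cases f(1)=1, f(2)=2.
Iterating the recurrence: f(1)=1, f(2)=2, f(3)=3, f(4)=5, f(5)=8, f(6)=13, f(7)=21, f(8)=34, f(9)=55, f(10)=89, f(11)=144, f(12)=233, f(13)=377, f(14)=610, f(15)=987, f(16)=1597, f(17)=2584, f(18)=4181, f(19)=6765, f(20)=10946, f(21)=17711, f(22)=28657, f(23)=46368, f(24)=75025, f(25)=121393, f(26)=196418, f(27)=317811, f(28)=514229, f(29)=832040, f(30)=1346269, f(31)=2178309, f(32)=3524578, f(33)=5702887, f(34)=9227465, f(35)=14930352, f(36)=24157817, f(37)=39088169, f(38)=63245986, f(39)=102334155, f(40)=165580141, f(41)=267914296.

Final answer: 267914296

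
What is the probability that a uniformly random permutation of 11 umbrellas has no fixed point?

Derangements satisfy D(n) = (n-1)(D(n-1) + D(n-2)), starting from D(0)=1, D(1)=0.
Building up: D(2)=1, D(3)=2, D(4)=9, D(5)=44, D(6)=265, D(7)=1854, D(8)=14833, D(9)=133496, D(10)=1334961, D(11)=14684570.
Total arrangements: 11! = 39916800.
Probability = D(11)/11! = 1468457/3991680.

Final answer: D(11)/11! = 14684570/39916800 = 0.367879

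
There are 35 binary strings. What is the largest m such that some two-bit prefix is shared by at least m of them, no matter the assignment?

There are 4 possible values for two-bit prefix. With 35 binary strings and 4 categories, by pigeonhole: ceiling(35/4).

Final answer: 9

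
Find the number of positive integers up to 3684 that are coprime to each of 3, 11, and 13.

|div by 3|=1228, |div by 11|=334, |div by 13|=283.
|div by 3&11|=111, |div by 3&13|=94, |div by 11&13|=25, |div by all|=8.
By inclusion-exclusion, divisible by at least one: 1228+334+283-111-94-25+8 = 1623.
Not divisible by any: 3684 - 1623.

Final answer: 2061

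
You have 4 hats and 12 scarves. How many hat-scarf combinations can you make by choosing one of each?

By the multiplication principle: 4 x 12.

Final answer: 48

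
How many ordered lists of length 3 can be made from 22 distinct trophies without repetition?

P(22,3) = 22!/(22-3)! = 22!/19!.

Final answer: P(22,3) = 9240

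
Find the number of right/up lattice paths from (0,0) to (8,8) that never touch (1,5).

Total paths to (8,8): C(16,8) = 12870.
Paths through (1,5): C(6,5) x C(10,3) = 720.
Avoiding (1,5): 12870 - 720.

Final answer: 12150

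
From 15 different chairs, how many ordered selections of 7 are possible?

P(15,7) = 15!/(15-7)! = 15!/8!.

Final answer: P(15,7) = 32432400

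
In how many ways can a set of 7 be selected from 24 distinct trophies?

C(24,7) = 24!/(7! x (24-7)!).

Final answer: C(24,7) = 346104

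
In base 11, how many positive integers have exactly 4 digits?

Leading digit: 10 options (nonzero). Other 3 digit(s): 11 options each.
Total: 10 x 11^3.

Final answer: 13310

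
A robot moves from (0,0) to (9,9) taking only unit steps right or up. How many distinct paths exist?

Each path has 9 right steps and 9 up steps in some order (18 steps total).
Choose which 9 of the 18 steps are up: C(18,9).

Final answer: C(18,9) = 48620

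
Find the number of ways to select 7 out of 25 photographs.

C(25,7) = 25!/(7! x 18!).

Final answer: \binom{25}{7} = 480700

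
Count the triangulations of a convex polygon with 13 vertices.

The structures are counted by the Catalan number C_n. Here n = 13 - 2 = 11.
Using C_0 = 1 and C_(k+1) = C_k x 2(2k+1)/(k+2), build up term by term: C_1=1, C_2=2, C_3=5, C_4=14, C_5=42, C_6=132, C_7=429, C_8=1430, C_9=4862, C_10=16796, C_11=58786.

Final answer: C_{11} = 58786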